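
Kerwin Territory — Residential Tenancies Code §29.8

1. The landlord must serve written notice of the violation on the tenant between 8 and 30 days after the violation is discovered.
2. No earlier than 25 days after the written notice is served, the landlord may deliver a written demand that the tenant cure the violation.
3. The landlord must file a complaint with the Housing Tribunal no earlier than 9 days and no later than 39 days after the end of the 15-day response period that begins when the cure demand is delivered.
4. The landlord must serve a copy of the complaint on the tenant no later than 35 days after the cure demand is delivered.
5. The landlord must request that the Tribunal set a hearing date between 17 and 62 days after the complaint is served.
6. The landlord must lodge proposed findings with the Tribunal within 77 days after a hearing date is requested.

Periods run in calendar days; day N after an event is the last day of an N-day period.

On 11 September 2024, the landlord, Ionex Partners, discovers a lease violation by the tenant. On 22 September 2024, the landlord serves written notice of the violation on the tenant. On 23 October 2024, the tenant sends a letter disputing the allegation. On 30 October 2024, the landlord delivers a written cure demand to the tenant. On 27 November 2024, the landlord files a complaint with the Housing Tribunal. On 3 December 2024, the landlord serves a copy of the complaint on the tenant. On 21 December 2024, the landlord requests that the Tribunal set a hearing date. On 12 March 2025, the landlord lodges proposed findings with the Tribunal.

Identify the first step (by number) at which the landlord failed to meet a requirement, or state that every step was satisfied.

Step 1 — 8 and 30 days from 11 September 2024 (when the violation is discovered) are 19 September 2024 and 11 October 2024 respectively; 22 September 2024 falls inside that range.
Step 2 — must wait 25 days from 22 September 2024 (when the written notice is served), so not before 17 October 2024; done 30 October 2024 — permitted.
Step 3 — 9 and 39 days from 14 November 2024 (end of the 15-day response period, which began when the cure demand is delivered on 30 October 2024) are 23 November 2024 and 23 December 2024 respectively; 27 November 2024 falls inside that range.
Step 4 — counting 35 days from 30 October 2024 (when the cure demand is delivered) gives a deadline of 4 December 2024; completed 3 December 2024, before the deadline.
Step 5 — 17 and 62 days from 3 December 2024 (when the complaint is served) are 20 December 2024 and 3 February 2025 respectively; 21 December 2024 falls inside that range.
Step 6 — counting 77 days from 21 December 2024 (when a hearing date is requested) gives a deadline of 8 March 2025; 12 March 2025 misses that deadline by 4 days.
No need to go further; step 6 was not satisfied.

Step 6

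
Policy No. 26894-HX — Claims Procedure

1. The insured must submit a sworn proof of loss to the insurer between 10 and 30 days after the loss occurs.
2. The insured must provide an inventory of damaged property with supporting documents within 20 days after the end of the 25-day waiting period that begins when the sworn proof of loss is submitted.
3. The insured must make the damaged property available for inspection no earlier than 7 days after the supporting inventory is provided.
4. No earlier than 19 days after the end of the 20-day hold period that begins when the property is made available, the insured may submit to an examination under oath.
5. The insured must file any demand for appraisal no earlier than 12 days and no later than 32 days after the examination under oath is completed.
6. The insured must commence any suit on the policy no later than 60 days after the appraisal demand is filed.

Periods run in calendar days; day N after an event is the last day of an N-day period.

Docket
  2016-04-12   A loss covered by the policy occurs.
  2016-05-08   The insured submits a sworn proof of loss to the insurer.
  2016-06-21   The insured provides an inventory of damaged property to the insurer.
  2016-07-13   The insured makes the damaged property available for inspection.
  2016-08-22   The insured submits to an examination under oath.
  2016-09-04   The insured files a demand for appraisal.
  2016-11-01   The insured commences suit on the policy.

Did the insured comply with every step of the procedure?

Step 1: the window is 10–30 days after 2016-04-12 (when the loss occurs), so 2016-04-22 through 2016-05-12; 2016-05-08 falls inside that range.
Step 2: 20 days after 2016-06-02 (end of the 25-day waiting period, which began when the sworn proof of loss is submitted on 2016-05-08) is 2016-06-22; done 2016-06-21 — timely.
Step 3: the earliest permitted date is 7 days after 2016-06-21 (when the supporting inventory is provided), i.e. 2016-06-28; done 2016-07-13, after the minimum wait.
Step 4: the earliest permitted date is 19 days after 2016-08-02 (end of the 20-day hold period, which began when the property is made available on 2016-07-13), i.e. 2016-08-21; done 2016-08-22, after the minimum wait.
Step 5: the window is 12–32 days after 2016-08-22 (when the examination under oath is completed), so 2016-09-03 through 2016-09-23; done 2016-09-04 — within the window.
Step 6: 60 days after 2016-09-04 (when the appraisal demand is filed) is 2016-11-03; done 2016-11-01 — timely.

Yes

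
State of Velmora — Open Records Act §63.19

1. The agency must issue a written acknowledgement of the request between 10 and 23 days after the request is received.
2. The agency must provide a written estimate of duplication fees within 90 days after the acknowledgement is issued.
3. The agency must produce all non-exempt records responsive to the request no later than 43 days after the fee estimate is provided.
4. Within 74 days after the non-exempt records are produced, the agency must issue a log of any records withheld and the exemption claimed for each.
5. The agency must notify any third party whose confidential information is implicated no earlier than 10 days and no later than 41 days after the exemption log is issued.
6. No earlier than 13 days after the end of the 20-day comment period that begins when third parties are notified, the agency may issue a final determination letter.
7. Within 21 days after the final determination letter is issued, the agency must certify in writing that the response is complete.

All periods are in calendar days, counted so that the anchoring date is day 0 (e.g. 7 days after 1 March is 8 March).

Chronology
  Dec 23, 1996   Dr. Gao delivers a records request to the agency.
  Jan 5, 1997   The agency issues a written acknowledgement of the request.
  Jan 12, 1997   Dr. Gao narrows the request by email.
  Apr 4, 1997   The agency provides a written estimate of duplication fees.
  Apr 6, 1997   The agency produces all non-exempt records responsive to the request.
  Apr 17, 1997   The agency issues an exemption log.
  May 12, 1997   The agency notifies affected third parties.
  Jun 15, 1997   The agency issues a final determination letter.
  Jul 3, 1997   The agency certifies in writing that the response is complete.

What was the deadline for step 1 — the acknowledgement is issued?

Step 1 runs from Dec 23, 1996, when the request is received. The window is 10–23 days after Dec 23, 1996; it closes on Jan 15, 1997.

Jan 15, 1997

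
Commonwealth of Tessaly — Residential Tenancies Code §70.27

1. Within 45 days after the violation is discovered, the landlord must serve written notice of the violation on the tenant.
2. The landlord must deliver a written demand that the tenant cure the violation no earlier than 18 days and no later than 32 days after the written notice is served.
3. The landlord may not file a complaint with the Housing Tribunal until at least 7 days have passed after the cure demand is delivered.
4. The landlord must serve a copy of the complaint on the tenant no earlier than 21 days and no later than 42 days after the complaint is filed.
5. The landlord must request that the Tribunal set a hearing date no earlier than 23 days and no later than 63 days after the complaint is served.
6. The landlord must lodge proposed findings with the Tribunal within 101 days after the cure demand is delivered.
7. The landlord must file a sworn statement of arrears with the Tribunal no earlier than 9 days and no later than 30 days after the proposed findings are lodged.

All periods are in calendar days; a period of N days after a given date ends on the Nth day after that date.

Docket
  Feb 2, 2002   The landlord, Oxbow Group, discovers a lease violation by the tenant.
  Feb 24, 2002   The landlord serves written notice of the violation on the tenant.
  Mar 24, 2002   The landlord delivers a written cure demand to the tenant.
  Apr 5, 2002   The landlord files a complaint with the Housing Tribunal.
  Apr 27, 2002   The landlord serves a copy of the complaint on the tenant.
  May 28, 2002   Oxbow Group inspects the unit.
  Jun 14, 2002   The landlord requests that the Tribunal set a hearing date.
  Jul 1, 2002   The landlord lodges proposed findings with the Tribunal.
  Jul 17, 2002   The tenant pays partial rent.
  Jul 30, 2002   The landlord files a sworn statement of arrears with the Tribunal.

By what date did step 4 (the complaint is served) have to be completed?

May 17, 2002

Step 4 runs from Apr 5, 2002, when the complaint is filed. The window is 21–42 days after Apr 5, 2002; it closes on May 17, 2002.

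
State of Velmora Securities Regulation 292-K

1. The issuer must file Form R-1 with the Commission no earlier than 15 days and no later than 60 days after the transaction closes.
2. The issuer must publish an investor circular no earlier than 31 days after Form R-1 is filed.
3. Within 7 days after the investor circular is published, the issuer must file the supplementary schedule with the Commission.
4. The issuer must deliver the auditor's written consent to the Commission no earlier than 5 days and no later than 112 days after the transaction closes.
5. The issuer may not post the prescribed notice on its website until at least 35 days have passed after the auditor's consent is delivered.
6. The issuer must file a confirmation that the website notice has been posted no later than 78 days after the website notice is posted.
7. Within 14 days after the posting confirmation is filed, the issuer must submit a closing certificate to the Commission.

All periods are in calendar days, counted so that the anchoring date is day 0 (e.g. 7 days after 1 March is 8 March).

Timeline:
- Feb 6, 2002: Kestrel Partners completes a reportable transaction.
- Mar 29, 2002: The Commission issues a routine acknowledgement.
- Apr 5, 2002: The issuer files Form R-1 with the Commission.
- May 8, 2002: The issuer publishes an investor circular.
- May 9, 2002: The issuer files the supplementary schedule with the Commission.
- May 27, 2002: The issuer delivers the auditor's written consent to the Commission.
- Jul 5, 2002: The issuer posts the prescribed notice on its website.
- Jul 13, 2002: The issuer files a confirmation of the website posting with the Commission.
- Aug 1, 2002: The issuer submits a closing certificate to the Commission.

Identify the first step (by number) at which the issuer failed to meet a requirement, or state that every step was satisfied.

Step 7

Step 1: the window is 15–60 days after Feb 6, 2002 (when the transaction closes), so Feb 21, 2002 through Apr 7, 2002; done Apr 5, 2002 — within the window.
Step 2: the earliest permitted date is 31 days after Apr 5, 2002 (when Form R-1 is filed), i.e. May 6, 2002; done May 8, 2002, after the minimum wait.
Step 3: 7 days after May 8, 2002 (when the investor circular is published) is May 15, 2002; May 9, 2002 is within that limit.
Step 4: the window is 5–112 days after Feb 6, 2002 (when the transaction closes), so Feb 11, 2002 through May 29, 2002; done May 27, 2002, which is between those dates.
Step 5: the earliest permitted date is 35 days after May 27, 2002 (when the auditor's consent is delivered), i.e. Jul 1, 2002; done Jul 5, 2002 — permitted.
Step 6: 78 days after Jul 5, 2002 (when the website notice is posted) is Sep 21, 2002; done Jul 13, 2002 — timely.
Step 7: 14 days after Jul 13, 2002 (when the posting confirmation is filed) is Jul 27, 2002; done Aug 1, 2002 — 5 days late.
The analysis stops there.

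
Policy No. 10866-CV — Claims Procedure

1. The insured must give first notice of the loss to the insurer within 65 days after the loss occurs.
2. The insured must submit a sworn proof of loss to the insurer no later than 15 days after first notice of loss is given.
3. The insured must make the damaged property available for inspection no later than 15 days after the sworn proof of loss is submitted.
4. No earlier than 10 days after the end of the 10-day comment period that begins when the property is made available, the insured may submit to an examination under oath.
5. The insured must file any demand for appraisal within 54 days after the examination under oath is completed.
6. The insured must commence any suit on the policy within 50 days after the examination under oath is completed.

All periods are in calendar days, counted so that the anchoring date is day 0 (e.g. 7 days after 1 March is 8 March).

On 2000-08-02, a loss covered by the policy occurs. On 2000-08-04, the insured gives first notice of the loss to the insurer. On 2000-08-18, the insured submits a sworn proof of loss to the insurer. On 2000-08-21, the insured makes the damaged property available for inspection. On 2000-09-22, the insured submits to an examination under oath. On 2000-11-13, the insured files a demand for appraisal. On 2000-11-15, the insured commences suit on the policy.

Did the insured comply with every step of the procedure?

Step 1 — counting 65 days from 2000-08-02 (when the loss occurs) gives a deadline of 2000-10-06; 2000-08-04 is within that limit.
Step 2 — counting 15 days from 2000-08-04 (when first notice of loss is given) gives a deadline of 2000-08-19; 2000-08-18 is within that limit.
Step 3 — counting 15 days from 2000-08-18 (when the sworn proof of loss is submitted) gives a deadline of 2000-09-02; done 2000-08-21 — timely.
Step 4 — must wait 10 days from 2000-08-31 (end of the 10-day comment period, which began when the property is made available on 2000-08-21), so not before 2000-09-10; done 2000-09-22, after the minimum wait.
Step 5 — counting 54 days from 2000-09-22 (when the examination under oath is completed) gives a deadline of 2000-11-15; done 2000-11-13 — timely.
Step 6 — counting 50 days from 2000-09-22 (when the examination under oath is completed) gives a deadline of 2000-11-11; 2000-11-15 misses that deadline by 4 days.
That is the first point of non-compliance.

No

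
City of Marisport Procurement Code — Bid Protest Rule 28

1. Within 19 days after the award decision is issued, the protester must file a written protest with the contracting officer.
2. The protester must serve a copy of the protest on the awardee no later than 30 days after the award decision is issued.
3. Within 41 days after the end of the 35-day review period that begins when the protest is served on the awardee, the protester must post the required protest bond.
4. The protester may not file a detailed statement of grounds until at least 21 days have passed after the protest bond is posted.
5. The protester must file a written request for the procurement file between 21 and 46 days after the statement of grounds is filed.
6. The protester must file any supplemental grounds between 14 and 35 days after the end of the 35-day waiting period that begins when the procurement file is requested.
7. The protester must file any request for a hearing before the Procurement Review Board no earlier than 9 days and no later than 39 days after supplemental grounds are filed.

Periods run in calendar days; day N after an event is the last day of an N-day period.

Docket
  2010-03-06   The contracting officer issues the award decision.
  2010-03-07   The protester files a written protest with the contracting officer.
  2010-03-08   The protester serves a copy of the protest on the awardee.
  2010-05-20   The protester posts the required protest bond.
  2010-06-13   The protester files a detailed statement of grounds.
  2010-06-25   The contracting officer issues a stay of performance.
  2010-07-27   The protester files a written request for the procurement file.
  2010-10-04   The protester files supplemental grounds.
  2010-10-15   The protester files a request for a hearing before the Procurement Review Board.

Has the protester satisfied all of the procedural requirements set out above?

Yes

Step 1 — counting 19 days from 2010-03-06 (when the award decision is issued) gives a deadline of 2010-03-25; completed 2010-03-07, before the deadline.
Step 2 — counting 30 days from 2010-03-06 (when the award decision is issued) gives a deadline of 2010-04-05; completed 2010-03-08, before the deadline.
Step 3 — counting 41 days from 2010-04-12 (end of the 35-day review period, which began when the protest is served on the awardee on 2010-03-08) gives a deadline of 2010-05-23; completed 2010-05-20, before the deadline.
Step 4 — must wait 21 days from 2010-05-20 (when the protest bond is posted), so not before 2010-06-10; done 2010-06-13, after the minimum wait.
Step 5 — 21 and 46 days from 2010-06-13 (when the statement of grounds is filed) are 2010-07-04 and 2010-07-29 respectively; done 2010-07-27 — within the window.
Step 6 — 14 and 35 days from 2010-08-31 (end of the 35-day waiting period, which began when the procurement file is requested on 2010-07-27) are 2010-09-14 and 2010-10-05 respectively; done 2010-10-04, which is between those dates.
Step 7 — 9 and 39 days from 2010-10-04 (when supplemental grounds are filed) are 2010-10-13 and 2010-11-12 respectively; 2010-10-15 falls inside that range.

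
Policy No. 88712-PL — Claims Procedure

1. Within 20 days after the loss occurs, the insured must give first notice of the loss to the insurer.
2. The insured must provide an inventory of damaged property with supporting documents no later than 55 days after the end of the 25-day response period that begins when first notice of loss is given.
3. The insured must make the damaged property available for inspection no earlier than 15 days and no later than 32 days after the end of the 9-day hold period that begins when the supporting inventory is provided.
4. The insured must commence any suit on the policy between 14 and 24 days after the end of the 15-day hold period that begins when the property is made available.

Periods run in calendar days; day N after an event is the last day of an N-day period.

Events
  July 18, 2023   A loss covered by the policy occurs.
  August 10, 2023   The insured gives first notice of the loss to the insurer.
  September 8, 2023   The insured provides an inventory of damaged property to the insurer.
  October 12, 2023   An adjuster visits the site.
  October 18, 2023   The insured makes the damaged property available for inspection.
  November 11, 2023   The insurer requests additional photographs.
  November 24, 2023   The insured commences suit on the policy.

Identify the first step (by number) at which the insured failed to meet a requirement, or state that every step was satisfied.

Step 1

Step 1 — counting 20 days from July 18, 2023 (when the loss occurs) gives a deadline of August 7, 2023; done August 10, 2023 — 3 days late.
No need to go further; step 1 was not satisfied.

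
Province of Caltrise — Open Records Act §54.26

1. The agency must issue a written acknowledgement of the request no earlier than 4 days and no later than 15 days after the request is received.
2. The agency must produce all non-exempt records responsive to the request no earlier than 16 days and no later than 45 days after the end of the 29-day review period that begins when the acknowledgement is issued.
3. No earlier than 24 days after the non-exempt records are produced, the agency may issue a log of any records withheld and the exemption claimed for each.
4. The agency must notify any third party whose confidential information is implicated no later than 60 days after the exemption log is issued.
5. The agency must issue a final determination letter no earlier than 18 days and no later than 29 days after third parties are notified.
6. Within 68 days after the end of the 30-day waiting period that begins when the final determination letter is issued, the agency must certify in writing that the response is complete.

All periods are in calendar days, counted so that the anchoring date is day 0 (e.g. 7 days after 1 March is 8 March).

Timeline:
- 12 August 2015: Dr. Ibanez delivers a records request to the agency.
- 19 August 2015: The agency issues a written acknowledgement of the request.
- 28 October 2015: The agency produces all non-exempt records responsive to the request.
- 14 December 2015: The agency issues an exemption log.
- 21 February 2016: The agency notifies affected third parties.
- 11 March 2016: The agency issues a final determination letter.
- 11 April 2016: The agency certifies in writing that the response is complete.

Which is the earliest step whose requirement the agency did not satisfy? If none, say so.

Step 4

(1) the permitted window runs from 12 August 2015 + 4 = 16 August 2015 to 12 August 2015 + 15 = 27 August 2015; done 19 August 2015 — within the window.
(2) the permitted window runs from 17 September 2015 + 16 = 3 October 2015 to 17 September 2015 + 45 = 1 November 2015; done 28 October 2015, which is between those dates.
(3) permitted from 28 October 2015 + 24 days = 21 November 2015 onward; 14 December 2015 is on or after that date.
(4) due by 14 December 2015 + 60 days = 12 February 2016; done 21 February 2016 — 9 days late.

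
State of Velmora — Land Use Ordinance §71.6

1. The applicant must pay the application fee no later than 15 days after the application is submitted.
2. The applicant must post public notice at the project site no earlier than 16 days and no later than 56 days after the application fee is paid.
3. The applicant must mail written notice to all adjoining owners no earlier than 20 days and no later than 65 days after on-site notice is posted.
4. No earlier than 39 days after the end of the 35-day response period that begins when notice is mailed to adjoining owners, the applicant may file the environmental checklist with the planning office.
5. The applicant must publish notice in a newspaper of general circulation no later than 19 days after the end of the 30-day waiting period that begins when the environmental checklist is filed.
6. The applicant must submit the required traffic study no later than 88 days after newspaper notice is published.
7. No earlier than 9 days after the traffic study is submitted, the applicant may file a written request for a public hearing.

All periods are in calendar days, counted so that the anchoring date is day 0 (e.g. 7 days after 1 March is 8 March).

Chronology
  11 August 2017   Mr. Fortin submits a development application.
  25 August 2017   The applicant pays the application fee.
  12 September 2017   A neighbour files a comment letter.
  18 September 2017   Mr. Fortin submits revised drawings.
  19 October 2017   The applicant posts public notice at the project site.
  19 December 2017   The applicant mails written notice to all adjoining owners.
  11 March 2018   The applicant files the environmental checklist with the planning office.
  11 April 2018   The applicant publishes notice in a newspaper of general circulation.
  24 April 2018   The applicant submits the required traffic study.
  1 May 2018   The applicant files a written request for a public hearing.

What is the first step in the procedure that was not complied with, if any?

Step 7

(1) due by 11 August 2017 + 15 days = 26 August 2017; done 25 August 2017 — timely.
(2) the permitted window runs from 25 August 2017 + 16 = 10 September 2017 to 25 August 2017 + 56 = 20 October 2017; done 19 October 2017, which is between those dates.
(3) the permitted window runs from 19 October 2017 + 20 = 8 November 2017 to 19 October 2017 + 65 = 23 December 2017; done 19 December 2017, which is between those dates.
(4) permitted from 23 January 2018 + 39 days = 3 March 2018 onward; done 11 March 2018 — permitted.
(5) due by 10 April 2018 + 19 days = 29 April 2018; done 11 April 2018 — timely.
(6) due by 11 April 2018 + 88 days = 8 July 2018; 24 April 2018 is within that limit.
(7) permitted from 24 April 2018 + 9 days = 3 May 2018 onward; acted on 1 May 2018, 2 days prematurely.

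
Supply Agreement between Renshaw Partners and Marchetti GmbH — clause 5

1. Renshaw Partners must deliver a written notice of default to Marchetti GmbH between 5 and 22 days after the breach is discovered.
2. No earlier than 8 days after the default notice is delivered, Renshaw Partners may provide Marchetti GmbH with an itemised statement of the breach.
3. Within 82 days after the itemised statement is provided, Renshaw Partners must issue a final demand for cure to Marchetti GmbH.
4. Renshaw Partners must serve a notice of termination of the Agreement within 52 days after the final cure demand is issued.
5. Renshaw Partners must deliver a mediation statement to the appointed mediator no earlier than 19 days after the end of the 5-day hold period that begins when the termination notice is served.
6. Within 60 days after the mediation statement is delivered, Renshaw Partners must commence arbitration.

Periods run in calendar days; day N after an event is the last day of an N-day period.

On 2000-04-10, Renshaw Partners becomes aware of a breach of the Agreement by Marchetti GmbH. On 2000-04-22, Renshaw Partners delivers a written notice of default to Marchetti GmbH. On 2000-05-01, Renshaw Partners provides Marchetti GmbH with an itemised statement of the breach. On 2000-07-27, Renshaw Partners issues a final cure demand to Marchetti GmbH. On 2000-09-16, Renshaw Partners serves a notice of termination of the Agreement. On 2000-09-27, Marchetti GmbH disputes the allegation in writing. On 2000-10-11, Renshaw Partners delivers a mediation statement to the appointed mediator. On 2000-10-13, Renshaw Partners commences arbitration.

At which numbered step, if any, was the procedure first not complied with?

Step 1: the window is 5–22 days after 2000-04-10 (when the breach is discovered), so 2000-04-15 through 2000-05-02; done 2000-04-22 — within the window.
Step 2: the earliest permitted date is 8 days after 2000-04-22 (when the default notice is delivered), i.e. 2000-04-30; 2000-05-01 is on or after that date.
Step 3: 82 days after 2000-05-01 (when the itemised statement is provided) is 2000-07-22; done 2000-07-27 — 5 days late.
The analysis stops there.

Step 3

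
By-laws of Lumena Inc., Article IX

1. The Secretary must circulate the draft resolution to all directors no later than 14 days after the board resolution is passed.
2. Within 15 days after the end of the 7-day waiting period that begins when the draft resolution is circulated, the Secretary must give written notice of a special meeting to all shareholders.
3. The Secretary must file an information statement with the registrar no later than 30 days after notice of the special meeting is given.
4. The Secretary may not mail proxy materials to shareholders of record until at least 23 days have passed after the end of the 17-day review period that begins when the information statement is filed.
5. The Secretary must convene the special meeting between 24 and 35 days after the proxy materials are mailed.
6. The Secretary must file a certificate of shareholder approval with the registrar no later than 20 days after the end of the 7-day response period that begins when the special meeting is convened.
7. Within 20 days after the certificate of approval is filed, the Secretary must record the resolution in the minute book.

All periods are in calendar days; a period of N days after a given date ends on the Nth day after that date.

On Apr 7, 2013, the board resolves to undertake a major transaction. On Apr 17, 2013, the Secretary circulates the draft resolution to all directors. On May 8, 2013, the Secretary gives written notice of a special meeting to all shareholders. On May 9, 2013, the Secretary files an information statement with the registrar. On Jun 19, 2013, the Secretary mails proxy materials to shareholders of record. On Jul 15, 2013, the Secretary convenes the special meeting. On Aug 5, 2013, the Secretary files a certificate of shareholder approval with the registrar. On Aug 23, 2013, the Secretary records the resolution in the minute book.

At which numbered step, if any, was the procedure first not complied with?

Step 1: 14 days after Apr 7, 2013 (when the board resolution is passed) is Apr 21, 2013; Apr 17, 2013 is within that limit.
Step 2: 15 days after Apr 24, 2013 (end of the 7-day waiting period, which began when the draft resolution is circulated on Apr 17, 2013) is May 9, 2013; completed May 8, 2013, before the deadline.
Step 3: 30 days after May 8, 2013 (when notice of the special meeting is given) is Jun 7, 2013; done May 9, 2013 — timely.
Step 4: the earliest permitted date is 23 days after May 26, 2013 (end of the 17-day review period, which began when the information statement is filed on May 9, 2013), i.e. Jun 18, 2013; Jun 19, 2013 is on or after that date.
Step 5: the window is 24–35 days after Jun 19, 2013 (when the proxy materials are mailed), so Jul 13, 2013 through Jul 24, 2013; done Jul 15, 2013 — within the window.
Step 6: 20 days after Jul 22, 2013 (end of the 7-day response period, which began when the special meeting is convened on Jul 15, 2013) is Aug 11, 2013; completed Aug 5, 2013, before the deadline.
Step 7: 20 days after Aug 5, 2013 (when the certificate of approval is filed) is Aug 25, 2013; completed Aug 23, 2013, before the deadline.

None — every step was satisfied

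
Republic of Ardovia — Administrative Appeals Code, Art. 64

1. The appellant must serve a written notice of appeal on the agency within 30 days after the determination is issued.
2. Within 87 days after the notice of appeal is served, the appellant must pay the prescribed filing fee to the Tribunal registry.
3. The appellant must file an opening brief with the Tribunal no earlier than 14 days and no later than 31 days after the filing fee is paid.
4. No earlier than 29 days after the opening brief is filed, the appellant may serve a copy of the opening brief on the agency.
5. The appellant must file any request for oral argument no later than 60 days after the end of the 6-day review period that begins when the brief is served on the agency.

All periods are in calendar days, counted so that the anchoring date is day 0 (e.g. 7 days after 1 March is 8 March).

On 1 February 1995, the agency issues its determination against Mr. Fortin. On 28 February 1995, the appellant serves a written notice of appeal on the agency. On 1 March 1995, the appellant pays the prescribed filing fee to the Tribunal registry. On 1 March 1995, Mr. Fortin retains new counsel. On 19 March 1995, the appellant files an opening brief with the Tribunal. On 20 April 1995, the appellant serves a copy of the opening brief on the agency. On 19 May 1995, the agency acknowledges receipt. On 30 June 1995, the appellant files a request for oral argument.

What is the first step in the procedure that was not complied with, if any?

Step 5

Step 1 — counting 30 days from 1 February 1995 (when the determination is issued) gives a deadline of 3 March 1995; 28 February 1995 is within that limit.
Step 2 — counting 87 days from 28 February 1995 (when the notice of appeal is served) gives a deadline of 26 May 1995; completed 1 March 1995, before the deadline.
Step 3 — 14 and 31 days from 1 March 1995 (when the filing fee is paid) are 15 March 1995 and 1 April 1995 respectively; 19 March 1995 falls inside that range.
Step 4 — must wait 29 days from 19 March 1995 (when the opening brief is filed), so not before 17 April 1995; 20 April 1995 is on or after that date.
Step 5 — counting 60 days from 26 April 1995 (end of the 6-day review period, which began when the brief is served on the agency on 20 April 1995) gives a deadline of 25 June 1995; not done until 30 June 1995, 5 days after the deadline.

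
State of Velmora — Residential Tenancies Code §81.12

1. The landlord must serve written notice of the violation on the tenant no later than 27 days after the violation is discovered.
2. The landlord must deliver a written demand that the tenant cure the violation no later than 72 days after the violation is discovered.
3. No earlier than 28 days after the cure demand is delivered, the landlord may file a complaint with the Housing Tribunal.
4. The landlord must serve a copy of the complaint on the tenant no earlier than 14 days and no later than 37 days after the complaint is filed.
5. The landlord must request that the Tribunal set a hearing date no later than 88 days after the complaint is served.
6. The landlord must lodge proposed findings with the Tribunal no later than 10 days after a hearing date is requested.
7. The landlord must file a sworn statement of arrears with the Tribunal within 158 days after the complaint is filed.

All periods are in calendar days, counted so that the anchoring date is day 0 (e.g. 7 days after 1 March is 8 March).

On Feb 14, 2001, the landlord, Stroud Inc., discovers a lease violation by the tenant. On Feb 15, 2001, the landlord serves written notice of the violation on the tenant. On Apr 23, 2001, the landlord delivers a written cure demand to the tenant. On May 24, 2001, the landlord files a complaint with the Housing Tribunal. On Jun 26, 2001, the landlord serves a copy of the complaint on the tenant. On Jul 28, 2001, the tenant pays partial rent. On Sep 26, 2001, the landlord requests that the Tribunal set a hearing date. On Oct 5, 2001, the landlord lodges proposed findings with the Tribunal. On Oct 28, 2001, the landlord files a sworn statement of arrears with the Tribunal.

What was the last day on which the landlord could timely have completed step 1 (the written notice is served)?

Mar 13, 2001

Step 1 runs from Feb 14, 2001, when the violation is discovered. 27 days after Feb 14, 2001 is Mar 13, 2001.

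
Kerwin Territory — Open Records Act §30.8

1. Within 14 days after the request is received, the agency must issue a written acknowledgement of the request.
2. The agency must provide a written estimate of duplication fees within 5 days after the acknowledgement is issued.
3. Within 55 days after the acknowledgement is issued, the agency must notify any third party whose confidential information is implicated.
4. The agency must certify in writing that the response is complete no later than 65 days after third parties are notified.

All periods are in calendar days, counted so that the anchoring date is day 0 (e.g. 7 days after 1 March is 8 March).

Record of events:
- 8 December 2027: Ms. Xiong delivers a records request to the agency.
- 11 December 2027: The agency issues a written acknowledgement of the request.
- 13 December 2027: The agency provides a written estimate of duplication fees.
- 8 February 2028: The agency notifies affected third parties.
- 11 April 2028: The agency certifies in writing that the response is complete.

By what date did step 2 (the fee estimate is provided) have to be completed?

16 December 2027

Step 2 runs from 11 December 2027, when the acknowledgement is issued. 5 days after 11 December 2027 is 16 December 2027.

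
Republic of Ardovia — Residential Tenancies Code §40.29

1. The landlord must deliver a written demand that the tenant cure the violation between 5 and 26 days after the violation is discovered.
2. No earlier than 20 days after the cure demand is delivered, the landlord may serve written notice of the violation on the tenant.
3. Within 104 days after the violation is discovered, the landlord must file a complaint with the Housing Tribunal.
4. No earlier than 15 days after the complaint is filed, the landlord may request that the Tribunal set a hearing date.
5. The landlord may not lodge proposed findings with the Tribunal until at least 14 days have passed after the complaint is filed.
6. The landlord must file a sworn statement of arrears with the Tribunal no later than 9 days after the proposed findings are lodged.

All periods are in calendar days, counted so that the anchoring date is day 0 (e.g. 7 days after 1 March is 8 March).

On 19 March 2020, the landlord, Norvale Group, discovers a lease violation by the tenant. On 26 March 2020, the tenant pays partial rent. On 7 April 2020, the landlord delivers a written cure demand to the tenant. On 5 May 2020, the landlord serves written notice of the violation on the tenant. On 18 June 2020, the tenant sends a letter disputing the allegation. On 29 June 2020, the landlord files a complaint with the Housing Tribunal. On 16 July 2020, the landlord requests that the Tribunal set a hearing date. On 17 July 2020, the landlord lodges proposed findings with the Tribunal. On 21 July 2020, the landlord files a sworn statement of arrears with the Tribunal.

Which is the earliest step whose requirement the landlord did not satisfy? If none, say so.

(1) the permitted window runs from 19 March 2020 + 5 = 24 March 2020 to 19 March 2020 + 26 = 14 April 2020; done 7 April 2020, which is between those dates.
(2) permitted from 7 April 2020 + 20 days = 27 April 2020 onward; 5 May 2020 is on or after that date.
(3) due by 19 March 2020 + 104 days = 1 July 2020; done 29 June 2020 — timely.
(4) permitted from 29 June 2020 + 15 days = 14 July 2020 onward; done 16 July 2020 — permitted.
(5) permitted from 29 June 2020 + 14 days = 13 July 2020 onward; done 17 July 2020 — permitted.
(6) due by 17 July 2020 + 9 days = 26 July 2020; completed 21 July 2020, before the deadline.

None — every step was satisfied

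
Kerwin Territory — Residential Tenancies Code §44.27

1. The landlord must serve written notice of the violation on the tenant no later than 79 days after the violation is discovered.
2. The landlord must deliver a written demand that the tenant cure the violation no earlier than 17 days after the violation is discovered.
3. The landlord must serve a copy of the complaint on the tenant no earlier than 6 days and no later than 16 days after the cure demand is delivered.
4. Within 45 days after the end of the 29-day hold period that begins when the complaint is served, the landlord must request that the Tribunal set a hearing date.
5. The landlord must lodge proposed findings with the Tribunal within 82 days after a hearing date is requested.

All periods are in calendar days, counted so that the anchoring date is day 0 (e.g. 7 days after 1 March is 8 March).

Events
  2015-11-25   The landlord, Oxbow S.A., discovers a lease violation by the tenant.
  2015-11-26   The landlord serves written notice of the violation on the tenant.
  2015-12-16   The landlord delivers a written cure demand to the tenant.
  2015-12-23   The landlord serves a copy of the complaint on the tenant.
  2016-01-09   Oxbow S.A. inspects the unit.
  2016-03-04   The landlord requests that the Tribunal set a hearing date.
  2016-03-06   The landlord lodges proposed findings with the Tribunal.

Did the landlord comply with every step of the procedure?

Step 1: 79 days after 2015-11-25 (when the violation is discovered) is 2016-02-12; completed 2015-11-26, before the deadline.
Step 2: the earliest permitted date is 17 days after 2015-11-25 (when the violation is discovered), i.e. 2015-12-12; done 2015-12-16, after the minimum wait.
Step 3: the window is 6–16 days after 2015-12-16 (when the cure demand is delivered), so 2015-12-22 through 2016-01-01; done 2015-12-23, which is between those dates.
Step 4: 45 days after 2016-01-21 (end of the 29-day hold period, which began when the complaint is served on 2015-12-23) is 2016-03-06; 2016-03-04 is within that limit.
Step 5: 82 days after 2016-03-04 (when a hearing date is requested) is 2016-05-25; 2016-03-06 is within that limit.

Yes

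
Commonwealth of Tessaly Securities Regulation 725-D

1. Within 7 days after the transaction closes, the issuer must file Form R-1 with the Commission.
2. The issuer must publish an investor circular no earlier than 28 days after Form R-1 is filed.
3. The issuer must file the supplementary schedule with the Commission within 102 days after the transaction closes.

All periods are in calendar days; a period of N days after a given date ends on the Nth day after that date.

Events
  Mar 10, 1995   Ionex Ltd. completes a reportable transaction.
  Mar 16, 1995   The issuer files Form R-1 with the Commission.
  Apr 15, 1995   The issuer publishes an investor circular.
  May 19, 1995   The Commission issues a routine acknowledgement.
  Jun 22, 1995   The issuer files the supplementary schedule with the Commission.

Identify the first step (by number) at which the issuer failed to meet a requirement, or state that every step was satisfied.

(1) due by Mar 10, 1995 + 7 days = Mar 17, 1995; done Mar 16, 1995 — timely.
(2) permitted from Mar 16, 1995 + 28 days = Apr 13, 1995 onward; Apr 15, 1995 is on or after that date.
(3) due by Mar 10, 1995 + 102 days = Jun 20, 1995; done Jun 22, 1995 — 2 days late.
No need to go further; step 3 was not satisfied.

Step 3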